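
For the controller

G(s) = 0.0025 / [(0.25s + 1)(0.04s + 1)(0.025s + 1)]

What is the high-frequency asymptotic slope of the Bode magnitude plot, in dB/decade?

Each pole contributes −20 dB/decade at high frequency; each zero contributes +20 dB/decade.
Net: 0 zero(s) − 3 pole(s) → -60 dB/decade.

-60 dB/decade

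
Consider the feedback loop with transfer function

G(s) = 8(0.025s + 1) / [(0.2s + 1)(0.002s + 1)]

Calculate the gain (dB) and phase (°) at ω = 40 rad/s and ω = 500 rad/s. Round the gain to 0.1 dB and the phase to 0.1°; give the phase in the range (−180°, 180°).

At ω = 40 rad/s:
zero (1 + j40·0.025) = 1 + j1 → |·| ≈ 1.4142, ∠ ≈ 45.00°
pole (1 + j40·0.2) = 1 + j8 → |·| ≈ 8.0623, ∠ ≈ 82.87°
pole (1 + j40·0.002) = 1 + j0.08 → |·| ≈ 1.0032, ∠ ≈ 4.57°
|G| = 8 · 1.4142 / (8.0623 · 1.0032) ≈ 1.3988
Gain = 20 log₁₀(1.3988) ≈ 2.92 dB
∠G = (45.00°) − (82.87° + 4.57°) = -42.44°

At ω = 500 rad/s:
zero (1 + j500·0.025) = 1 + j12.5 → |·| ≈ 12.54, ∠ ≈ 85.43°
pole (1 + j500·0.2) = 1 + j100 → |·| ≈ 100, ∠ ≈ 89.43°
pole (1 + j500·0.002) = 1 + j1 → |·| ≈ 1.4142, ∠ ≈ 45.00°
|G| = 8 · 12.54 / (100 · 1.4142) ≈ 0.70938
Gain = 20 log₁₀(0.70938) ≈ -2.98 dB
∠G = (85.43°) − (89.43° + 45.00°) = -49.00°

ω = 40: 2.9 dB, -42.4°; ω = 500: -3.0 dB, -49.0°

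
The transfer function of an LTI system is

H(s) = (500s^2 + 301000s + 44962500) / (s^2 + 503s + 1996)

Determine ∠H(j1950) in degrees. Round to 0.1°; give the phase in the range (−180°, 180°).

Substitute s = j1950:
Numerator: 500(j1950)^2 + 301000(j1950) + 44962500 = -1856287500 + j586950000
Denominator: (j1950)^2 + 503(j1950) + 1996 = -3800504 + j980850
|N| = √(1856287500² + 586950000²) ≈ 1.9469e+09, ∠N ≈ 162.45°
|D| = √(3800504² + 980850²) ≈ 3.925e+06, ∠D ≈ 165.53°
∠H = 162.45° − 165.53° = -3.08°

-3.1°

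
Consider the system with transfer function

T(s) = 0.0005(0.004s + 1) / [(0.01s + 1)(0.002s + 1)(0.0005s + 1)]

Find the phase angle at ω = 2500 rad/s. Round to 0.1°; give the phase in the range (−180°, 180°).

At ω = 2500 rad/s:
zero (1 + j2500·0.004) = 1 + j10 → |·| ≈ 10.05, ∠ ≈ 84.29°
pole (1 + j2500·0.01) = 1 + j25 → |·| ≈ 25.02, ∠ ≈ 87.71°
pole (1 + j2500·0.002) = 1 + j5 → |·| ≈ 5.099, ∠ ≈ 78.69°
pole (1 + j2500·0.0005) = 1 + j1.25 → |·| ≈ 1.6008, ∠ ≈ 51.34°
∠T = (84.29°) − (87.71° + 78.69° + 51.34°) = -133.45°

-133.5°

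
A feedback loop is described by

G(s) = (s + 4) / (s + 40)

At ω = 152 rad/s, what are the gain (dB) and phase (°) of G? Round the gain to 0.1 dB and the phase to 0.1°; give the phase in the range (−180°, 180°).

-0.3 dB, 13.2°

Substitute s = j152:
Numerator: (j152) + 4 = 4 + j152
Denominator: (j152) + 40 = 40 + j152
|N| = √(4² + 152²) ≈ 152.05, ∠N ≈ 88.49°
|D| = √(40² + 152²) ≈ 157.18, ∠D ≈ 75.26°
|G| = 152.05 / 157.18 ≈ 0.96736
Gain = 20 log₁₀(0.96736) ≈ -0.29 dB
∠G = 88.49° − 75.26° = 13.23°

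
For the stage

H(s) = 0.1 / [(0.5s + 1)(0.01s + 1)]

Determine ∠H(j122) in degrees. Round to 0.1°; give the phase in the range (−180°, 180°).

At ω = 122 rad/s:
pole (1 + j122·0.5) = 1 + j61 → |·| ≈ 61.008, ∠ ≈ 89.06°
pole (1 + j122·0.01) = 1 + j1.22 → |·| ≈ 1.5775, ∠ ≈ 50.66°
∠H = (0°) − (89.06° + 50.66°) = -139.72°

-139.7°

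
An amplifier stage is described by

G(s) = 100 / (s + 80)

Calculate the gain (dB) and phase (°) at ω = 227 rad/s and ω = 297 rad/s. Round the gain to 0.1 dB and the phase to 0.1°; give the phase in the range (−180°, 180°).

ω = 227: -7.6 dB, -70.6°; ω = 297: -9.8 dB, -74.9°

Substitute s = j227:
Numerator: 100 = 100 + j0
Denominator: (j227) + 80 = 80 + j227
|N| = √(100² + 0²) ≈ 100, ∠N ≈ 0.00°
|D| = √(80² + 227²) ≈ 240.68, ∠D ≈ 70.59°
|G| = 100 / 240.68 ≈ 0.41549
Gain = 20 log₁₀(0.41549) ≈ -7.63 dB
∠G = 0.00° − 70.59° = -70.59°

Substitute s = j297:
Numerator: 100 = 100 + j0
Denominator: (j297) + 80 = 80 + j297
|N| = √(100² + 0²) ≈ 100, ∠N ≈ 0.00°
|D| = √(80² + 297²) ≈ 307.59, ∠D ≈ 74.92°
|G| = 100 / 307.59 ≈ 0.32511
Gain = 20 log₁₀(0.32511) ≈ -9.76 dB
∠G = 0.00° − 74.92° = -74.92°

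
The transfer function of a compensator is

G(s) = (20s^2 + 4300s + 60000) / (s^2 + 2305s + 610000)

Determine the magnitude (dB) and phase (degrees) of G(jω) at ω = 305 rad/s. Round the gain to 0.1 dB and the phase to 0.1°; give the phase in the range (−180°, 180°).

Substitute s = j305:
Numerator: 20(j305)^2 + 4300(j305) + 60000 = -1800500 + j1311500
Denominator: (j305)^2 + 2305(j305) + 610000 = 516975 + j703025
|N| = √(1800500² + 1311500²) ≈ 2.2275e+06, ∠N ≈ 143.93°
|D| = √(516975² + 703025²) ≈ 8.7264e+05, ∠D ≈ 53.67°
|G| = 2.2275e+06 / 8.7264e+05 ≈ 2.5526
Gain = 20 log₁₀(2.5526) ≈ 8.14 dB
∠G = 143.93° − 53.67° = 90.26°

8.1 dB, 90.3°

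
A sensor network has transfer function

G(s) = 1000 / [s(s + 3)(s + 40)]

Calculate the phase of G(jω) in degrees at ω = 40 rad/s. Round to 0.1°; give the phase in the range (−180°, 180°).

139.3°

At s = jω = j40:
pole (s+3): 3 + j40 → |·| = √(3²+40²) = √1609 ≈ 40.112, ∠ = arctan(40/3) ≈ 85.71°
pole (s+40): 40 + j40 → |·| = √(40²+40²) = √3200 ≈ 56.569, ∠ = arctan(40/40) ≈ 45.00°
pole at origin: |s| = 40, ∠ = 90.00° (in denominator)
∠G = 0.00° − 220.71° = -220.71° ≡ 139.29° (principal value)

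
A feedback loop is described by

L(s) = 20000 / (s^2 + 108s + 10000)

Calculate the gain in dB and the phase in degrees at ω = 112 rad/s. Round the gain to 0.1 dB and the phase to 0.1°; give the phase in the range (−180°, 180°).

At s = jω = j112:
quadratic: (j112)² + 108·j112 + 10000 = -2544 + j12096 → |·| ≈ 12361, ∠ ≈ 101.88°
|L| = 20000 / 12361 ≈ 1.618
Gain = 20 log₁₀(1.618) ≈ 4.18 dB
∠L = 0.00° − 101.88° = -101.88°

4.2 dB, -101.9°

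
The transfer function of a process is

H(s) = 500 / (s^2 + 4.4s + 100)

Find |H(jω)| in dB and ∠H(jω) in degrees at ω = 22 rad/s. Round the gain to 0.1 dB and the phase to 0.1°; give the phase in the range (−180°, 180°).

At s = jω = j22:
quadratic: (j22)² + 4.4·j22 + 100 = -384 + j96.8 → |·| ≈ 396.01, ∠ ≈ 165.85°
|H| = 500 / 396.01 ≈ 1.2626
Gain = 20 log₁₀(1.2626) ≈ 2.03 dB
∠H = 0.00° − 165.85° = -165.85°

2.0 dB, -165.9°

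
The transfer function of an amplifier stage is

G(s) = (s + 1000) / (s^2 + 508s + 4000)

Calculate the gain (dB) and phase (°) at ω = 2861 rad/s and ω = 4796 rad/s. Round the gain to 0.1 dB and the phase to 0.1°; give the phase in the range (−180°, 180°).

ω = 2861: -68.8 dB, -99.2°; ω = 4796: -73.5 dB, -95.7°

Substitute s = j2861:
Numerator: (j2861) + 1000 = 1000 + j2861
Denominator: (j2861)^2 + 508(j2861) + 4000 = -8181321 + j1453388
|N| = √(1000² + 2861²) ≈ 3030.7, ∠N ≈ 70.73°
|D| = √(8181321² + 1453388²) ≈ 8.3094e+06, ∠D ≈ 169.93°
|G| = 3030.7 / 8.3094e+06 ≈ 0.00036473
Gain = 20 log₁₀(0.00036473) ≈ -68.76 dB
∠G = 70.73° − 169.93° = -99.20°

Substitute s = j4796:
Numerator: (j4796) + 1000 = 1000 + j4796
Denominator: (j4796)^2 + 508(j4796) + 4000 = -22997616 + j2436368
|N| = √(1000² + 4796²) ≈ 4899.1, ∠N ≈ 78.22°
|D| = √(22997616² + 2436368²) ≈ 2.3126e+07, ∠D ≈ 173.95°
|G| = 4899.1 / 2.3126e+07 ≈ 0.00021184
Gain = 20 log₁₀(0.00021184) ≈ -73.48 dB
∠G = 78.22° − 173.95° = -95.73°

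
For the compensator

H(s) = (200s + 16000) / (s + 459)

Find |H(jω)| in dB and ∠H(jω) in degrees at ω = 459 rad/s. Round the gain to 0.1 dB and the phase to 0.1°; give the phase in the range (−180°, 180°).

Substitute s = j459:
Numerator: 200(j459) + 16000 = 16000 + j91800
Denominator: (j459) + 459 = 459 + j459
|N| = √(16000² + 91800²) ≈ 93184, ∠N ≈ 80.11°
|D| = √(459² + 459²) ≈ 649.12, ∠D ≈ 45.00°
|H| = 93184 / 649.12 ≈ 143.55
Gain = 20 log₁₀(143.55) ≈ 43.14 dB
∠H = 80.11° − 45.00° = 35.11°

43.1 dB, 35.1°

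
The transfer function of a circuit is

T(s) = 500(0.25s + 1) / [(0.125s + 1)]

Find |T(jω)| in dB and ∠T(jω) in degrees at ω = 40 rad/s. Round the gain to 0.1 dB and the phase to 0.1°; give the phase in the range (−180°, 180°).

At ω = 40 rad/s:
zero (1 + j40·0.25) = 1 + j10 → |·| ≈ 10.05, ∠ ≈ 84.29°
pole (1 + j40·0.125) = 1 + j5 → |·| ≈ 5.099, ∠ ≈ 78.69°
|T| = 500 · 10.05 / (5.099) ≈ 985.49
Gain = 20 log₁₀(985.49) ≈ 59.87 dB
∠T = (84.29°) − (78.69°) = 5.60°

59.9 dB, 5.6°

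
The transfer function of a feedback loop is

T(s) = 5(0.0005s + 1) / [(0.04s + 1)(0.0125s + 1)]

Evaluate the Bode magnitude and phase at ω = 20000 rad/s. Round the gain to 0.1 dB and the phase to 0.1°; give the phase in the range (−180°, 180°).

At ω = 20000 rad/s:
zero (1 + j20000·0.0005) = 1 + j10 → |·| ≈ 10.05, ∠ ≈ 84.29°
pole (1 + j20000·0.04) = 1 + j800 → |·| ≈ 800, ∠ ≈ 89.93°
pole (1 + j20000·0.0125) = 1 + j250 → |·| ≈ 250, ∠ ≈ 89.77°
|T| = 5 · 10.05 / (800 · 250) ≈ 0.00025125
Gain = 20 log₁₀(0.00025125) ≈ -72.00 dB
∠T = (84.29°) − (89.93° + 89.77°) = -95.41°

-72.0 dB, -95.4°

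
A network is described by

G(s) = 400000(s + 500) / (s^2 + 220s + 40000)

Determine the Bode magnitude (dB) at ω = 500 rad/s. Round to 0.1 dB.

61.5 dB

At s = jω = j500:
zero (s+500): 500 + j500 → |·| = √(500²+500²) = √500000 ≈ 707.11, ∠ = arctan(500/500) ≈ 45.00°
quadratic: (j500)² + 220·j500 + 40000 = -210000 + j110000 → |·| ≈ 2.3707e+05, ∠ ≈ 152.35°
|G| = 400000 · 707.11 / 2.3707e+05 ≈ 1193.1
Gain = 20 log₁₀(1193.1) ≈ 61.53 dB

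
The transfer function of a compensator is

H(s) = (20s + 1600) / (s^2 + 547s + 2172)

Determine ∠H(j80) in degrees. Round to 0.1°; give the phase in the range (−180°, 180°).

Substitute s = j80:
Numerator: 20(j80) + 1600 = 1600 + j1600
Denominator: (j80)^2 + 547(j80) + 2172 = -4228 + j43760
|N| = √(1600² + 1600²) ≈ 2262.7, ∠N ≈ 45.00°
|D| = √(4228² + 43760²) ≈ 43964, ∠D ≈ 95.52°
∠H = 45.00° − 95.52° = -50.52°

-50.5°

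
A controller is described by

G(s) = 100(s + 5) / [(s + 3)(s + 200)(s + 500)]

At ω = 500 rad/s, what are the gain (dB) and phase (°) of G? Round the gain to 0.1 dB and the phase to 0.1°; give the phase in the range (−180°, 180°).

-71.6 dB, -113.4°

At s = jω = j500:
zero (s+5): 5 + j500 → |·| = √(5²+500²) = √250025 ≈ 500.02, ∠ = arctan(500/5) ≈ 89.43°
pole (s+3): 3 + j500 → |·| = √(3²+500²) = √250009 ≈ 500.01, ∠ = arctan(500/3) ≈ 89.66°
pole (s+200): 200 + j500 → |·| = √(200²+500²) = √290000 ≈ 538.52, ∠ = arctan(500/200) ≈ 68.20°
pole (s+500): 500 + j500 → |·| = √(500²+500²) = √500000 ≈ 707.11, ∠ = arctan(500/500) ≈ 45.00°
|G| = 100 · 500.02 / 1.904e+08 ≈ 0.00026262
Gain = 20 log₁₀(0.00026262) ≈ -71.61 dB
∠G = 89.43° − 202.86° = -113.43°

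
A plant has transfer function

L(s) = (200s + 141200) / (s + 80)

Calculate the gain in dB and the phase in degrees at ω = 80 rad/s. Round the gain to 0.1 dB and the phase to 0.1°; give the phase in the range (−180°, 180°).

Substitute s = j80:
Numerator: 200(j80) + 141200 = 141200 + j16000
Denominator: (j80) + 80 = 80 + j80
|N| = √(141200² + 16000²) ≈ 1.421e+05, ∠N ≈ 6.46°
|D| = √(80² + 80²) ≈ 113.14, ∠D ≈ 45.00°
|L| = 1.421e+05 / 113.14 ≈ 1256
Gain = 20 log₁₀(1256) ≈ 61.98 dB
∠L = 6.46° − 45.00° = -38.54°

62.0 dB, -38.5°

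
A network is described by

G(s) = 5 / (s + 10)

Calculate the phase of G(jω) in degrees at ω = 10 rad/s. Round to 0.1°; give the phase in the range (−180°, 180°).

-45.0°

At s = jω = j10:
pole (s+10): 10 + j10 → |·| = √(10²+10²) = √200 ≈ 14.142, ∠ = arctan(10/10) ≈ 45.00°
∠G = 0.00° − 45.00° = -45.00°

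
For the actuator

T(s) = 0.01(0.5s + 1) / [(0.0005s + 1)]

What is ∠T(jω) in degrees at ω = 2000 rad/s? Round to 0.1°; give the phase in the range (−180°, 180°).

44.9°

At ω = 2000 rad/s:
zero (1 + j2000·0.5) = 1 + j1000 → |·| ≈ 1000, ∠ ≈ 89.94°
pole (1 + j2000·0.0005) = 1 + j1 → |·| ≈ 1.4142, ∠ ≈ 45.00°
∠T = (89.94°) − (45.00°) = 44.94°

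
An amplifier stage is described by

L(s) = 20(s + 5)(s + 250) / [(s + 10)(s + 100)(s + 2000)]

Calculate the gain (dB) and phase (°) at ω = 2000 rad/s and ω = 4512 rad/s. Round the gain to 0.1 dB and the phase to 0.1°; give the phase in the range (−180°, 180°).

At s = jω = j2000:
zero (s+5): 5 + j2000 → |·| = √(5²+2000²) = √4000025 ≈ 2000, ∠ = arctan(2000/5) ≈ 89.86°
zero (s+250): 250 + j2000 → |·| = √(250²+2000²) = √4062500 ≈ 2015.6, ∠ = arctan(2000/250) ≈ 82.87°
pole (s+10): 10 + j2000 → |·| = √(10²+2000²) = √4000100 ≈ 2000, ∠ = arctan(2000/10) ≈ 89.71°
pole (s+100): 100 + j2000 → |·| = √(100²+2000²) = √4010000 ≈ 2002.5, ∠ = arctan(2000/100) ≈ 87.14°
pole (s+2000): 2000 + j2000 → |·| = √(2000²+2000²) = √8000000 ≈ 2828.4, ∠ = arctan(2000/2000) ≈ 45.00°
|L| = 20 · 4.0312e+06 / 1.1328e+10 ≈ 0.0071172
Gain = 20 log₁₀(0.0071172) ≈ -42.95 dB
∠L = 172.73° − 221.85° = -49.12°

At s = jω = j4512:
zero (s+5): 5 + j4512 → |·| = √(5²+4512²) = √20358169 ≈ 4512, ∠ = arctan(4512/5) ≈ 89.94°
zero (s+250): 250 + j4512 → |·| = √(250²+4512²) = √20420644 ≈ 4518.9, ∠ = arctan(4512/250) ≈ 86.83°
pole (s+10): 10 + j4512 → |·| = √(10²+4512²) = √20358244 ≈ 4512, ∠ = arctan(4512/10) ≈ 89.87°
pole (s+100): 100 + j4512 → |·| = √(100²+4512²) = √20368144 ≈ 4513.1, ∠ = arctan(4512/100) ≈ 88.73°
pole (s+2000): 2000 + j4512 → |·| = √(2000²+4512²) = √24358144 ≈ 4935.4, ∠ = arctan(4512/2000) ≈ 66.09°
|L| = 20 · 2.0389e+07 / 1.005e+11 ≈ 0.0040575
Gain = 20 log₁₀(0.0040575) ≈ -47.83 dB
∠L = 176.77° − 244.69° = -67.92°

ω = 2000: -43.0 dB, -49.1°; ω = 4512: -47.8 dB, -67.9°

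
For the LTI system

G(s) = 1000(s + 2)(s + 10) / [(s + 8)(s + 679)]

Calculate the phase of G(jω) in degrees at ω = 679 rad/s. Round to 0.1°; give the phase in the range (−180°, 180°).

44.7°

At s = jω = j679:
zero (s+2): 2 + j679 → |·| = √(2²+679²) = √461045 ≈ 679, ∠ = arctan(679/2) ≈ 89.83°
zero (s+10): 10 + j679 → |·| = √(10²+679²) = √461141 ≈ 679.07, ∠ = arctan(679/10) ≈ 89.16°
pole (s+8): 8 + j679 → |·| = √(8²+679²) = √461105 ≈ 679.05, ∠ = arctan(679/8) ≈ 89.32°
pole (s+679): 679 + j679 → |·| = √(679²+679²) = √922082 ≈ 960.25, ∠ = arctan(679/679) ≈ 45.00°
∠G = 178.99° − 134.32° = 44.67°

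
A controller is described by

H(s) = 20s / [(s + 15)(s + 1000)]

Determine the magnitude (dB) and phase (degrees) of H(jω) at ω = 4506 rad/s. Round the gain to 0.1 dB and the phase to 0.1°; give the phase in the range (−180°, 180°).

-47.3 dB, -77.3°

At s = jω = j4506:
zero at origin: s = j4506 → |·| = 4506, ∠ = 90.00°
pole (s+15): 15 + j4506 → |·| = √(15²+4506²) = √20304261 ≈ 4506, ∠ = arctan(4506/15) ≈ 89.81°
pole (s+1000): 1000 + j4506 → |·| = √(1000²+4506²) = √21304036 ≈ 4615.6, ∠ = arctan(4506/1000) ≈ 77.49°
|H| = 20 · 4506 / 2.0798e+07 ≈ 0.0043331
Gain = 20 log₁₀(0.0043331) ≈ -47.26 dB
∠H = 90.00° − 167.30° = -77.30°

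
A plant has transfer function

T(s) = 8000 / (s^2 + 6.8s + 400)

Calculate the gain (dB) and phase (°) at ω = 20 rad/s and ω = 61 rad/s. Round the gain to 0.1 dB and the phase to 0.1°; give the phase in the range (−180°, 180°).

At s = jω = j20:
quadratic: (j20)² + 6.8·j20 + 400 = 0 + j136 → |·| ≈ 136, ∠ ≈ 90.00°
|T| = 8000 / 136 ≈ 58.824
Gain = 20 log₁₀(58.824) ≈ 35.39 dB
∠T = 0.00° − 90.00° = -90.00°

At s = jω = j61:
quadratic: (j61)² + 6.8·j61 + 400 = -3321 + j414.8 → |·| ≈ 3346.8, ∠ ≈ 172.88°
|T| = 8000 / 3346.8 ≈ 2.3903
Gain = 20 log₁₀(2.3903) ≈ 7.57 dB
∠T = 0.00° − 172.88° = -172.88°

ω = 20: 35.4 dB, -90.0°; ω = 61: 7.6 dB, -172.9°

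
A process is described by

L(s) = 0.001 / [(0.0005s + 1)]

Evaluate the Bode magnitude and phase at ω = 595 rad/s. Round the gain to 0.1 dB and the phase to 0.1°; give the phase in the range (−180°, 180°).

-60.4 dB, -16.6°

At ω = 595 rad/s:
pole (1 + j595·0.0005) = 1 + j0.2975 → |·| ≈ 1.0433, ∠ ≈ 16.57°
|L| = 0.001 · 1 / (1.0433) ≈ 0.0009585
Gain = 20 log₁₀(0.0009585) ≈ -60.37 dB
∠L = (0°) − (16.57°) = -16.57°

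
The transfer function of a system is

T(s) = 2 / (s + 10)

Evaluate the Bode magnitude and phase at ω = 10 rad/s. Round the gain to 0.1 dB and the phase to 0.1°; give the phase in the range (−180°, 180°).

-17.0 dB, -45.0°

Substitute s = j10:
Numerator: 2 = 2 + j0
Denominator: (j10) + 10 = 10 + j10
|N| = √(2² + 0²) ≈ 2, ∠N ≈ 0.00°
|D| = √(10² + 10²) ≈ 14.142, ∠D ≈ 45.00°
|T| = 2 / 14.142 ≈ 0.14142
Gain = 20 log₁₀(0.14142) ≈ -16.99 dB
∠T = 0.00° − 45.00° = -45.00°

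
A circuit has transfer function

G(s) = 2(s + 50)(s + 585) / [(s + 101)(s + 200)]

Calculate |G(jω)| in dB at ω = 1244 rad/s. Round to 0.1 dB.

6.8 dB

At s = jω = j1244:
zero (s+50): 50 + j1244 → |·| = √(50²+1244²) = √1550036 ≈ 1245, ∠ = arctan(1244/50) ≈ 87.70°
zero (s+585): 585 + j1244 → |·| = √(585²+1244²) = √1889761 ≈ 1374.7, ∠ = arctan(1244/585) ≈ 64.81°
pole (s+101): 101 + j1244 → |·| = √(101²+1244²) = √1557737 ≈ 1248.1, ∠ = arctan(1244/101) ≈ 85.36°
pole (s+200): 200 + j1244 → |·| = √(200²+1244²) = √1587536 ≈ 1260, ∠ = arctan(1244/200) ≈ 80.87°
|G| = 2 · 1.7115e+06 / 1.5726e+06 ≈ 2.1767
Gain = 20 log₁₀(2.1767) ≈ 6.76 dB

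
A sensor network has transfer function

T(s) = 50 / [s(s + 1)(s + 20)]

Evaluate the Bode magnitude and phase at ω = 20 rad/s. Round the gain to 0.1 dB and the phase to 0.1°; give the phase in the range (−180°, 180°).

At s = jω = j20:
pole (s+1): 1 + j20 → |·| = √(1²+20²) = √401 ≈ 20.025, ∠ = arctan(20/1) ≈ 87.14°
pole (s+20): 20 + j20 → |·| = √(20²+20²) = √800 ≈ 28.284, ∠ = arctan(20/20) ≈ 45.00°
pole at origin: |s| = 20, ∠ = 90.00° (in denominator)
|T| = 50 / 11328 ≈ 0.0044138
Gain = 20 log₁₀(0.0044138) ≈ -47.10 dB
∠T = 0.00° − 222.14° = -222.14° ≡ 137.86° (principal value)

-47.1 dB, 137.9°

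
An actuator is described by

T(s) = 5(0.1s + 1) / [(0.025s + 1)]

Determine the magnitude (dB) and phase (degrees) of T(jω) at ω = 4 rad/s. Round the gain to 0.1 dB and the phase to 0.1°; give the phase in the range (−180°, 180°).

14.6 dB, 16.1°

At ω = 4 rad/s:
zero (1 + j4·0.1) = 1 + j0.4 → |·| ≈ 1.077, ∠ ≈ 21.80°
pole (1 + j4·0.025) = 1 + j0.1 → |·| ≈ 1.005, ∠ ≈ 5.71°
|T| = 5 · 1.077 / (1.005) ≈ 5.3582
Gain = 20 log₁₀(5.3582) ≈ 14.58 dB
∠T = (21.80°) − (5.71°) = 16.09°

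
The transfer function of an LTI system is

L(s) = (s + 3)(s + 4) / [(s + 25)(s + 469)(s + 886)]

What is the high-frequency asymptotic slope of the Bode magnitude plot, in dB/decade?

-20 dB/decade

Each pole contributes −20 dB/decade at high frequency; each zero contributes +20 dB/decade.
Net: 2 zero(s) − 3 pole(s) → -20 dB/decade.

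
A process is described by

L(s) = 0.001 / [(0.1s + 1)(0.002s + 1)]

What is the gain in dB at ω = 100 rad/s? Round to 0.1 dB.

-80.2 dB

At ω = 100 rad/s:
pole (1 + j100·0.1) = 1 + j10 → |·| ≈ 10.05, ∠ ≈ 84.29°
pole (1 + j100·0.002) = 1 + j0.2 → |·| ≈ 1.0198, ∠ ≈ 11.31°
|L| = 0.001 · 1 / (10.05 · 1.0198) ≈ 9.7571e-05
Gain = 20 log₁₀(9.7571e-05) ≈ -80.21 dB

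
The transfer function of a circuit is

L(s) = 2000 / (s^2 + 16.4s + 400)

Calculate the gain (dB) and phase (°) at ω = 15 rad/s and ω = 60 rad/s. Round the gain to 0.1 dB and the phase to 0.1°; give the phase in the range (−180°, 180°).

ω = 15: 16.4 dB, -54.6°; ω = 60: -4.5 dB, -162.9°

At s = jω = j15:
quadratic: (j15)² + 16.4·j15 + 400 = 175 + j246 → |·| ≈ 301.9, ∠ ≈ 54.57°
|L| = 2000 / 301.9 ≈ 6.6247
Gain = 20 log₁₀(6.6247) ≈ 16.42 dB
∠L = 0.00° − 54.57° = -54.57°

At s = jω = j60:
quadratic: (j60)² + 16.4·j60 + 400 = -3200 + j984 → |·| ≈ 3347.9, ∠ ≈ 162.91°
|L| = 2000 / 3347.9 ≈ 0.59739
Gain = 20 log₁₀(0.59739) ≈ -4.47 dB
∠L = 0.00° − 162.91° = -162.91°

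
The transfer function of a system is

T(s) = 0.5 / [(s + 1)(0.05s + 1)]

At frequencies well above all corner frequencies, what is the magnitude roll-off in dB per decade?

Each pole contributes −20 dB/decade at high frequency; each zero contributes +20 dB/decade.
Net: 0 zero(s) − 2 pole(s) → -40 dB/decade.

-40 dB/decade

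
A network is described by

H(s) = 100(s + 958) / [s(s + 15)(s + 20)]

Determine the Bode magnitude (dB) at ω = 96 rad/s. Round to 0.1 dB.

-19.6 dB

At s = jω = j96:
zero (s+958): 958 + j96 → |·| = √(958²+96²) = √926980 ≈ 962.8, ∠ = arctan(96/958) ≈ 5.72°
pole (s+15): 15 + j96 → |·| = √(15²+96²) = √9441 ≈ 97.165, ∠ = arctan(96/15) ≈ 81.12°
pole (s+20): 20 + j96 → |·| = √(20²+96²) = √9616 ≈ 98.061, ∠ = arctan(96/20) ≈ 78.23°
pole at origin: |s| = 96, ∠ = 90.00° (in denominator)
|H| = 100 · 962.8 / 9.147e+05 ≈ 0.10526
Gain = 20 log₁₀(0.10526) ≈ -19.55 dB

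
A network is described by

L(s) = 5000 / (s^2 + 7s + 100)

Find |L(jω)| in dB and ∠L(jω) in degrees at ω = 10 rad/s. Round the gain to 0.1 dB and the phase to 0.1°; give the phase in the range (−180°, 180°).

37.1 dB, -90.0°

At s = jω = j10:
quadratic: (j10)² + 7·j10 + 100 = 0 + j70 → |·| ≈ 70, ∠ ≈ 90.00°
|L| = 5000 / 70 ≈ 71.429
Gain = 20 log₁₀(71.429) ≈ 37.08 dB
∠L = 0.00° − 90.00° = -90.00°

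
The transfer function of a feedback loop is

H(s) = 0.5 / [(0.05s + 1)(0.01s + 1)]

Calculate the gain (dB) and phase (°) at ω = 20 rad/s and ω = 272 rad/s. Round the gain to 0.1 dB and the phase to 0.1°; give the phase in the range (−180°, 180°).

ω = 20: -9.2 dB, -56.3°; ω = 272: -38.0 dB, -155.6°

At ω = 20 rad/s:
pole (1 + j20·0.05) = 1 + j1 → |·| ≈ 1.4142, ∠ ≈ 45.00°
pole (1 + j20·0.01) = 1 + j0.2 → |·| ≈ 1.0198, ∠ ≈ 11.31°
|H| = 0.5 · 1 / (1.4142 · 1.0198) ≈ 0.34669
Gain = 20 log₁₀(0.34669) ≈ -9.20 dB
∠H = (0°) − (45.00° + 11.31°) = -56.31°

At ω = 272 rad/s:
pole (1 + j272·0.05) = 1 + j13.6 → |·| ≈ 13.637, ∠ ≈ 85.79°
pole (1 + j272·0.01) = 1 + j2.72 → |·| ≈ 2.898, ∠ ≈ 69.81°
|H| = 0.5 · 1 / (13.637 · 2.898) ≈ 0.012652
Gain = 20 log₁₀(0.012652) ≈ -37.96 dB
∠H = (0°) − (85.79° + 69.81°) = -155.60°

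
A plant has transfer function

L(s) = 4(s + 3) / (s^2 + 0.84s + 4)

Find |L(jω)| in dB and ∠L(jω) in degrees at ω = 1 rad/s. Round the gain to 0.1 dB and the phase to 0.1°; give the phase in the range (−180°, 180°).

At s = jω = j1:
zero (s+3): 3 + j1 → |·| = √(3²+1²) = √10 ≈ 3.1623, ∠ = arctan(1/3) ≈ 18.43°
quadratic: (j1)² + 0.84·j1 + 4 = 3 + j0.84 → |·| ≈ 3.1154, ∠ ≈ 15.64°
|L| = 4 · 3.1623 / 3.1154 ≈ 4.0602
Gain = 20 log₁₀(4.0602) ≈ 12.17 dB
∠L = 18.43° − 15.64° = 2.79°

12.2 dB, 2.8°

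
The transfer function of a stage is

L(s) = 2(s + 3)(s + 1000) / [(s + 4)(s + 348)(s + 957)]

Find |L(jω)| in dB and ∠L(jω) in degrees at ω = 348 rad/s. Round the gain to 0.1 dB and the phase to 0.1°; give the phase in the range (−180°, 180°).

-47.5 dB, -45.6°

At s = jω = j348:
zero (s+3): 3 + j348 → |·| = √(3²+348²) = √121113 ≈ 348.01, ∠ = arctan(348/3) ≈ 89.51°
zero (s+1000): 1000 + j348 → |·| = √(1000²+348²) = √1121104 ≈ 1058.8, ∠ = arctan(348/1000) ≈ 19.19°
pole (s+4): 4 + j348 → |·| = √(4²+348²) = √121120 ≈ 348.02, ∠ = arctan(348/4) ≈ 89.34°
pole (s+348): 348 + j348 → |·| = √(348²+348²) = √242208 ≈ 492.15, ∠ = arctan(348/348) ≈ 45.00°
pole (s+957): 957 + j348 → |·| = √(957²+348²) = √1036953 ≈ 1018.3, ∠ = arctan(348/957) ≈ 19.98°
|L| = 2 · 3.6847e+05 / 1.7441e+08 ≈ 0.0042253
Gain = 20 log₁₀(0.0042253) ≈ -47.48 dB
∠L = 108.70° − 154.32° = -45.62°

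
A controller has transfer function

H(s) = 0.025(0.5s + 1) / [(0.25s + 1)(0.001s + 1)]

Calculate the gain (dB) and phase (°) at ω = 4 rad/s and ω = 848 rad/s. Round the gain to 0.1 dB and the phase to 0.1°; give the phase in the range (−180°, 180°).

ω = 4: -28.1 dB, 18.2°; ω = 848: -28.4 dB, -40.2°

At ω = 4 rad/s:
zero (1 + j4·0.5) = 1 + j2 → |·| ≈ 2.2361, ∠ ≈ 63.43°
pole (1 + j4·0.25) = 1 + j1 → |·| ≈ 1.4142, ∠ ≈ 45.00°
pole (1 + j4·0.001) = 1 + j0.004 → |·| ≈ 1, ∠ ≈ 0.23°
|H| = 0.025 · 2.2361 / (1.4142 · 1) ≈ 0.039529
Gain = 20 log₁₀(0.039529) ≈ -28.06 dB
∠H = (63.43°) − (45.00° + 0.23°) = 18.20°

At ω = 848 rad/s:
zero (1 + j848·0.5) = 1 + j424 → |·| ≈ 424, ∠ ≈ 89.86°
pole (1 + j848·0.25) = 1 + j212 → |·| ≈ 212, ∠ ≈ 89.73°
pole (1 + j848·0.001) = 1 + j0.848 → |·| ≈ 1.3111, ∠ ≈ 40.30°
|H| = 0.025 · 424 / (212 · 1.3111) ≈ 0.038136
Gain = 20 log₁₀(0.038136) ≈ -28.37 dB
∠H = (89.86°) − (89.73° + 40.30°) = -40.17°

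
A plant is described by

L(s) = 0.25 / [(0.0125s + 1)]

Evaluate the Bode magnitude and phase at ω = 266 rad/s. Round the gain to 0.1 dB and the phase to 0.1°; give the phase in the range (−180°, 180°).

-22.9 dB, -73.3°

At ω = 266 rad/s:
pole (1 + j266·0.0125) = 1 + j3.325 → |·| ≈ 3.4721, ∠ ≈ 73.26°
|L| = 0.25 · 1 / (3.4721) ≈ 0.072003
Gain = 20 log₁₀(0.072003) ≈ -22.85 dB
∠L = (0°) − (73.26°) = -73.26°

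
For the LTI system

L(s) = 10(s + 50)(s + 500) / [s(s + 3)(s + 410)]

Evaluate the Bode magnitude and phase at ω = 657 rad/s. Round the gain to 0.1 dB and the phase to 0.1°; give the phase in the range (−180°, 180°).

At s = jω = j657:
zero (s+50): 50 + j657 → |·| = √(50²+657²) = √434149 ≈ 658.9, ∠ = arctan(657/50) ≈ 85.65°
zero (s+500): 500 + j657 → |·| = √(500²+657²) = √681649 ≈ 825.62, ∠ = arctan(657/500) ≈ 52.73°
pole (s+3): 3 + j657 → |·| = √(3²+657²) = √431658 ≈ 657.01, ∠ = arctan(657/3) ≈ 89.74°
pole (s+410): 410 + j657 → |·| = √(410²+657²) = √599749 ≈ 774.43, ∠ = arctan(657/410) ≈ 58.03°
pole at origin: |s| = 657, ∠ = 90.00° (in denominator)
|L| = 10 · 5.44e+05 / 3.3429e+08 ≈ 0.016273
Gain = 20 log₁₀(0.016273) ≈ -35.77 dB
∠L = 138.38° − 237.77° = -99.39°

-35.8 dB, -99.4°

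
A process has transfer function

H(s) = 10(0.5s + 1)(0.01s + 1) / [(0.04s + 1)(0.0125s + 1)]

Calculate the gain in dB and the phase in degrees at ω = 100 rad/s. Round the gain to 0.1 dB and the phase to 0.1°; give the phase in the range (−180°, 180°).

40.6 dB, 6.6°

At ω = 100 rad/s:
zero (1 + j100·0.5) = 1 + j50 → |·| ≈ 50.01, ∠ ≈ 88.85°
zero (1 + j100·0.01) = 1 + j1 → |·| ≈ 1.4142, ∠ ≈ 45.00°
pole (1 + j100·0.04) = 1 + j4 → |·| ≈ 4.1231, ∠ ≈ 75.96°
pole (1 + j100·0.0125) = 1 + j1.25 → |·| ≈ 1.6008, ∠ ≈ 51.34°
|H| = 10 · 50.01 · 1.4142 / (4.1231 · 1.6008) ≈ 107.15
Gain = 20 log₁₀(107.15) ≈ 40.60 dB
∠H = (88.85° + 45.00°) − (75.96° + 51.34°) = 6.55°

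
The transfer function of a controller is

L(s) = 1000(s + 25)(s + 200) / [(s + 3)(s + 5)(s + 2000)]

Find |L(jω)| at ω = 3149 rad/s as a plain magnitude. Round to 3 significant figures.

0.269

At s = jω = j3149:
zero (s+25): 25 + j3149 → |·| = √(25²+3149²) = √9916826 ≈ 3149.1, ∠ = arctan(3149/25) ≈ 89.55°
zero (s+200): 200 + j3149 → |·| = √(200²+3149²) = √9956201 ≈ 3155.3, ∠ = arctan(3149/200) ≈ 86.37°
pole (s+3): 3 + j3149 → |·| = √(3²+3149²) = √9916210 ≈ 3149, ∠ = arctan(3149/3) ≈ 89.95°
pole (s+5): 5 + j3149 → |·| = √(5²+3149²) = √9916226 ≈ 3149, ∠ = arctan(3149/5) ≈ 89.91°
pole (s+2000): 2000 + j3149 → |·| = √(2000²+3149²) = √13916201 ≈ 3730.4, ∠ = arctan(3149/2000) ≈ 57.58°
|L| = 1000 · 9.9364e+06 / 3.6991e+10 ≈ 0.26862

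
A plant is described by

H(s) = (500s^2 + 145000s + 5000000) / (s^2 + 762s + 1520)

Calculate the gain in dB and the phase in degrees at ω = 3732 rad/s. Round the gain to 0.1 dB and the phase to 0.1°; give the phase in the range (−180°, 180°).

Substitute s = j3732:
Numerator: 500(j3732)^2 + 145000(j3732) + 5000000 = -6958912000 + j541140000
Denominator: (j3732)^2 + 762(j3732) + 1520 = -13926304 + j2843784
|N| = √(6958912000² + 541140000²) ≈ 6.9799e+09, ∠N ≈ 175.55°
|D| = √(13926304² + 2843784²) ≈ 1.4214e+07, ∠D ≈ 168.46°
|H| = 6.9799e+09 / 1.4214e+07 ≈ 491.06
Gain = 20 log₁₀(491.06) ≈ 53.82 dB
∠H = 175.55° − 168.46° = 7.09°

53.8 dB, 7.1°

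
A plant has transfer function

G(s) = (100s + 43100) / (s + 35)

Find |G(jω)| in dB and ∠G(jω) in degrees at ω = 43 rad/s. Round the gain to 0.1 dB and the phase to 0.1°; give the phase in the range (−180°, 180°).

Substitute s = j43:
Numerator: 100(j43) + 43100 = 43100 + j4300
Denominator: (j43) + 35 = 35 + j43
|N| = √(43100² + 4300²) ≈ 43314, ∠N ≈ 5.70°
|D| = √(35² + 43²) ≈ 55.444, ∠D ≈ 50.86°
|G| = 43314 / 55.444 ≈ 781.22
Gain = 20 log₁₀(781.22) ≈ 57.86 dB
∠G = 5.70° − 50.86° = -45.16°

57.9 dB, -45.2°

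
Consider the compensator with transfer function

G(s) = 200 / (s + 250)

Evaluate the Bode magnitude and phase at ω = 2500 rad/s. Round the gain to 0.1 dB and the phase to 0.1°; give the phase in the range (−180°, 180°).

At s = jω = j2500:
pole (s+250): 250 + j2500 → |·| = √(250²+2500²) = √6312500 ≈ 2512.5, ∠ = arctan(2500/250) ≈ 84.29°
|G| = 200 / 2512.5 ≈ 0.079602
Gain = 20 log₁₀(0.079602) ≈ -21.98 dB
∠G = 0.00° − 84.29° = -84.29°

-22.0 dB, -84.3°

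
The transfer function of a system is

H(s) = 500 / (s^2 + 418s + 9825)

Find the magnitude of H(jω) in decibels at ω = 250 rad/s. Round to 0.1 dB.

Substitute s = j250:
Numerator: 500 = 500 + j0
Denominator: (j250)^2 + 418(j250) + 9825 = -52675 + j104500
|N| = √(500² + 0²) ≈ 500, ∠N ≈ 0.00°
|D| = √(52675² + 104500²) ≈ 1.1703e+05, ∠D ≈ 116.75°
|H| = 500 / 1.1703e+05 ≈ 0.0042724
Gain = 20 log₁₀(0.0042724) ≈ -47.39 dB

-47.4 dB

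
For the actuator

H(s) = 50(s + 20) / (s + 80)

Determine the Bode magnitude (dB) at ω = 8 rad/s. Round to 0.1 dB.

At s = jω = j8:
zero (s+20): 20 + j8 → |·| = √(20²+8²) = √464 ≈ 21.541, ∠ = arctan(8/20) ≈ 21.80°
pole (s+80): 80 + j8 → |·| = √(80²+8²) = √6464 ≈ 80.399, ∠ = arctan(8/80) ≈ 5.71°
|H| = 50 · 21.541 / 80.399 ≈ 13.396
Gain = 20 log₁₀(13.396) ≈ 22.54 dB

22.5 dB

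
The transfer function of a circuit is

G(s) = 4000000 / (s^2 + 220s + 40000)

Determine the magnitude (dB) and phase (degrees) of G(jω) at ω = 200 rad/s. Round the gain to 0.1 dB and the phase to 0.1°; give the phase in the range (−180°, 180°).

At s = jω = j200:
quadratic: (j200)² + 220·j200 + 40000 = 0 + j44000 → |·| ≈ 44000, ∠ ≈ 90.00°
|G| = 4000000 / 44000 ≈ 90.909
Gain = 20 log₁₀(90.909) ≈ 39.17 dB
∠G = 0.00° − 90.00° = -90.00°

39.2 dB, -90.0°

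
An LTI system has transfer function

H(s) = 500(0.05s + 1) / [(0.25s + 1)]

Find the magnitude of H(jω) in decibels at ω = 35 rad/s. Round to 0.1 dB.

At ω = 35 rad/s:
zero (1 + j35·0.05) = 1 + j1.75 → |·| ≈ 2.0156, ∠ ≈ 60.26°
pole (1 + j35·0.25) = 1 + j8.75 → |·| ≈ 8.807, ∠ ≈ 83.48°
|H| = 500 · 2.0156 / (8.807) ≈ 114.43
Gain = 20 log₁₀(114.43) ≈ 41.17 dB

41.2 dB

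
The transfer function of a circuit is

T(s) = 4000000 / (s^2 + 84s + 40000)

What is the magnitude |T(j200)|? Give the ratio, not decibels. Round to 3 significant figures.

238

At s = jω = j200:
quadratic: (j200)² + 84·j200 + 40000 = 0 + j16800 → |·| ≈ 16800, ∠ ≈ 90.00°
|T| = 4000000 / 16800 ≈ 238.1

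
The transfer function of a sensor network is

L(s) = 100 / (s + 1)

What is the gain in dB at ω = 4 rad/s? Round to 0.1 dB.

27.7 dB

At s = jω = j4:
pole (s+1): 1 + j4 → |·| = √(1²+4²) = √17 ≈ 4.1231, ∠ = arctan(4/1) ≈ 75.96°
|L| = 100 / 4.1231 ≈ 24.254
Gain = 20 log₁₀(24.254) ≈ 27.70 dB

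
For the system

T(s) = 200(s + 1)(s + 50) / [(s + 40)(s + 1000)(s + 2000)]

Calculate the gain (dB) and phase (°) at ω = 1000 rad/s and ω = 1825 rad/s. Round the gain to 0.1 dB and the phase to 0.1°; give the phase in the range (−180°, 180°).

At s = jω = j1000:
zero (s+1): 1 + j1000 → |·| = √(1²+1000²) = √1000001 ≈ 1000, ∠ = arctan(1000/1) ≈ 89.94°
zero (s+50): 50 + j1000 → |·| = √(50²+1000²) = √1002500 ≈ 1001.2, ∠ = arctan(1000/50) ≈ 87.14°
pole (s+40): 40 + j1000 → |·| = √(40²+1000²) = √1001600 ≈ 1000.8, ∠ = arctan(1000/40) ≈ 87.71°
pole (s+1000): 1000 + j1000 → |·| = √(1000²+1000²) = √2000000 ≈ 1414.2, ∠ = arctan(1000/1000) ≈ 45.00°
pole (s+2000): 2000 + j1000 → |·| = √(2000²+1000²) = √5000000 ≈ 2236.1, ∠ = arctan(1000/2000) ≈ 26.57°
|T| = 200 · 1.0012e+06 / 3.1648e+09 ≈ 0.063271
Gain = 20 log₁₀(0.063271) ≈ -23.98 dB
∠T = 177.08° − 159.28° = 17.80°

At s = jω = j1825:
zero (s+1): 1 + j1825 → |·| = √(1²+1825²) = √3330626 ≈ 1825, ∠ = arctan(1825/1) ≈ 89.97°
zero (s+50): 50 + j1825 → |·| = √(50²+1825²) = √3333125 ≈ 1825.7, ∠ = arctan(1825/50) ≈ 88.43°
pole (s+40): 40 + j1825 → |·| = √(40²+1825²) = √3332225 ≈ 1825.4, ∠ = arctan(1825/40) ≈ 88.74°
pole (s+1000): 1000 + j1825 → |·| = √(1000²+1825²) = √4330625 ≈ 2081, ∠ = arctan(1825/1000) ≈ 61.28°
pole (s+2000): 2000 + j1825 → |·| = √(2000²+1825²) = √7330625 ≈ 2707.5, ∠ = arctan(1825/2000) ≈ 42.38°
|T| = 200 · 3.3319e+06 / 1.0285e+10 ≈ 0.064791
Gain = 20 log₁₀(0.064791) ≈ -23.77 dB
∠T = 178.40° − 192.40° = -14.00°

ω = 1000: -24.0 dB, 17.8°; ω = 1825: -23.8 dB, -14.0°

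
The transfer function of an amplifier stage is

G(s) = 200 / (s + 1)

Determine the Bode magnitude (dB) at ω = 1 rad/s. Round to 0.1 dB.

43.0 dB

Substitute s = j1:
Numerator: 200 = 200 + j0
Denominator: (j1) + 1 = 1 + j1
|N| = √(200² + 0²) ≈ 200, ∠N ≈ 0.00°
|D| = √(1² + 1²) ≈ 1.4142, ∠D ≈ 45.00°
|G| = 200 / 1.4142 ≈ 141.42
Gain = 20 log₁₀(141.42) ≈ 43.01 dB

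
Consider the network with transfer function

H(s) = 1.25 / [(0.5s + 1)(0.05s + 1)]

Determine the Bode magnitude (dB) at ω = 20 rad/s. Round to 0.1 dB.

-21.1 dB

At ω = 20 rad/s:
pole (1 + j20·0.5) = 1 + j10 → |·| ≈ 10.05, ∠ ≈ 84.29°
pole (1 + j20·0.05) = 1 + j1 → |·| ≈ 1.4142, ∠ ≈ 45.00°
|H| = 1.25 · 1 / (10.05 · 1.4142) ≈ 0.087949
Gain = 20 log₁₀(0.087949) ≈ -21.12 dB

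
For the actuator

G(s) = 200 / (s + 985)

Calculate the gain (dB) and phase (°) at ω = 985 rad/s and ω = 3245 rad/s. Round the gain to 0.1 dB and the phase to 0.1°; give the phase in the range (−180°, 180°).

Substitute s = j985:
Numerator: 200 = 200 + j0
Denominator: (j985) + 985 = 985 + j985
|N| = √(200² + 0²) ≈ 200, ∠N ≈ 0.00°
|D| = √(985² + 985²) ≈ 1393, ∠D ≈ 45.00°
|G| = 200 / 1393 ≈ 0.14358
Gain = 20 log₁₀(0.14358) ≈ -16.86 dB
∠G = 0.00° − 45.00° = -45.00°

Substitute s = j3245:
Numerator: 200 = 200 + j0
Denominator: (j3245) + 985 = 985 + j3245
|N| = √(200² + 0²) ≈ 200, ∠N ≈ 0.00°
|D| = √(985² + 3245²) ≈ 3391.2, ∠D ≈ 73.11°
|G| = 200 / 3391.2 ≈ 0.058976
Gain = 20 log₁₀(0.058976) ≈ -24.59 dB
∠G = 0.00° − 73.11° = -73.11°

ω = 985: -16.9 dB, -45.0°; ω = 3245: -24.6 dB, -73.1°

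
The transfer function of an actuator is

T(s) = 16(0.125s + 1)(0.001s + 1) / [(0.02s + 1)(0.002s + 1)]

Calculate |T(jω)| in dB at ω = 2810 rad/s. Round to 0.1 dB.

At ω = 2810 rad/s:
zero (1 + j2810·0.125) = 1 + j351.25 → |·| ≈ 351.25, ∠ ≈ 89.84°
zero (1 + j2810·0.001) = 1 + j2.81 → |·| ≈ 2.9826, ∠ ≈ 70.41°
pole (1 + j2810·0.02) = 1 + j56.2 → |·| ≈ 56.209, ∠ ≈ 88.98°
pole (1 + j2810·0.002) = 1 + j5.62 → |·| ≈ 5.7083, ∠ ≈ 79.91°
|T| = 16 · 351.25 · 2.9826 / (56.209 · 5.7083) ≈ 52.242
Gain = 20 log₁₀(52.242) ≈ 34.36 dB

34.4 dB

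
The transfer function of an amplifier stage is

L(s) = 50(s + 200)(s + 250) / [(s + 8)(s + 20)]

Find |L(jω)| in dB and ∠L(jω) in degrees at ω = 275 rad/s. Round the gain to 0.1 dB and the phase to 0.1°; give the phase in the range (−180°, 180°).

38.4 dB, -72.5°

At s = jω = j275:
zero (s+200): 200 + j275 → |·| = √(200²+275²) = √115625 ≈ 340.04, ∠ = arctan(275/200) ≈ 53.97°
zero (s+250): 250 + j275 → |·| = √(250²+275²) = √138125 ≈ 371.65, ∠ = arctan(275/250) ≈ 47.73°
pole (s+8): 8 + j275 → |·| = √(8²+275²) = √75689 ≈ 275.12, ∠ = arctan(275/8) ≈ 88.33°
pole (s+20): 20 + j275 → |·| = √(20²+275²) = √76025 ≈ 275.73, ∠ = arctan(275/20) ≈ 85.84°
|L| = 50 · 1.2638e+05 / 75859 ≈ 83.299
Gain = 20 log₁₀(83.299) ≈ 38.41 dB
∠L = 101.70° − 174.17° = -72.47°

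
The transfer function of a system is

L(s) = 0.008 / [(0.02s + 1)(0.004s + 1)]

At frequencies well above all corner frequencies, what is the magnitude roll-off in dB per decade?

-40 dB/decade

Each pole contributes −20 dB/decade at high frequency; each zero contributes +20 dB/decade.
Net: 0 zero(s) − 2 pole(s) → -40 dB/decade.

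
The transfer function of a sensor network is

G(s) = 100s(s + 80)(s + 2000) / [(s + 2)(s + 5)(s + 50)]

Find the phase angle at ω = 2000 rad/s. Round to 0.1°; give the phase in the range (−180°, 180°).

-45.7°

At s = jω = j2000:
zero (s+80): 80 + j2000 → |·| = √(80²+2000²) = √4006400 ≈ 2001.6, ∠ = arctan(2000/80) ≈ 87.71°
zero (s+2000): 2000 + j2000 → |·| = √(2000²+2000²) = √8000000 ≈ 2828.4, ∠ = arctan(2000/2000) ≈ 45.00°
zero at origin: s = j2000 → |·| = 2000, ∠ = 90.00°
pole (s+2): 2 + j2000 → |·| = √(2²+2000²) = √4000004 ≈ 2000, ∠ = arctan(2000/2) ≈ 89.94°
pole (s+5): 5 + j2000 → |·| = √(5²+2000²) = √4000025 ≈ 2000, ∠ = arctan(2000/5) ≈ 89.86°
pole (s+50): 50 + j2000 → |·| = √(50²+2000²) = √4002500 ≈ 2000.6, ∠ = arctan(2000/50) ≈ 88.57°
∠G = 222.71° − 268.37° = -45.66°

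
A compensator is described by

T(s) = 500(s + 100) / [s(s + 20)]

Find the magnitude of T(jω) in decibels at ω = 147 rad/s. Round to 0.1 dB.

At s = jω = j147:
zero (s+100): 100 + j147 → |·| = √(100²+147²) = √31609 ≈ 177.79, ∠ = arctan(147/100) ≈ 55.77°
pole (s+20): 20 + j147 → |·| = √(20²+147²) = √22009 ≈ 148.35, ∠ = arctan(147/20) ≈ 82.25°
pole at origin: |s| = 147, ∠ = 90.00° (in denominator)
|T| = 500 · 177.79 / 21807 ≈ 4.0764
Gain = 20 log₁₀(4.0764) ≈ 12.21 dB

12.2 dB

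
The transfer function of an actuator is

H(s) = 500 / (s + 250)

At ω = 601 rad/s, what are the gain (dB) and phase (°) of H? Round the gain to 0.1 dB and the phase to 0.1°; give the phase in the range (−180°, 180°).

Substitute s = j601:
Numerator: 500 = 500 + j0
Denominator: (j601) + 250 = 250 + j601
|N| = √(500² + 0²) ≈ 500, ∠N ≈ 0.00°
|D| = √(250² + 601²) ≈ 650.92, ∠D ≈ 67.41°
|H| = 500 / 650.92 ≈ 0.76814
Gain = 20 log₁₀(0.76814) ≈ -2.29 dB
∠H = 0.00° − 67.41° = -67.41°

-2.3 dB, -67.4°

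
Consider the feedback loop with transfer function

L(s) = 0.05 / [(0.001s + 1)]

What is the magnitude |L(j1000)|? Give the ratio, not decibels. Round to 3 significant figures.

0.0354

At ω = 1000 rad/s:
pole (1 + j1000·0.001) = 1 + j1 → |·| ≈ 1.4142, ∠ ≈ 45.00°
|L| = 0.05 · 1 / (1.4142) ≈ 0.035356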